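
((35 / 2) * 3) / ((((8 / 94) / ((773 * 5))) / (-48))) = -114442650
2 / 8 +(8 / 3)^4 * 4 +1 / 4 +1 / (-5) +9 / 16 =1316309 / 6480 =203.13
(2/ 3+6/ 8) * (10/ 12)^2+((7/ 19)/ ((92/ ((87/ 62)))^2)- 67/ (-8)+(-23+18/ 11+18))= 1100717993467/ 183598481088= 6.00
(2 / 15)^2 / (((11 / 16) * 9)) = 64 / 22275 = 0.00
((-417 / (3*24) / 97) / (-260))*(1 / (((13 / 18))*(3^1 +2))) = 417 / 6557200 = 0.00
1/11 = 0.09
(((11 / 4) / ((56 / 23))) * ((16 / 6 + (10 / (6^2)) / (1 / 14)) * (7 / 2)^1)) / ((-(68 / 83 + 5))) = -53867 / 12096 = -4.45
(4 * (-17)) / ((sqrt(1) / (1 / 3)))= -68 / 3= -22.67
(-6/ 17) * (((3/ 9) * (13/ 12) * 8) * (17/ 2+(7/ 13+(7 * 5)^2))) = -1258.24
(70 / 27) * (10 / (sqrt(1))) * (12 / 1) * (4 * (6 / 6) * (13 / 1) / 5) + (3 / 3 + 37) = 29462 / 9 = 3273.56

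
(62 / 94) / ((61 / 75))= 2325 / 2867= 0.81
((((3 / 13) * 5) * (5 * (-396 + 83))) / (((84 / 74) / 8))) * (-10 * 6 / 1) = 69486000 / 91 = 763582.42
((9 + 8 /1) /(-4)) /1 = -17 /4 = -4.25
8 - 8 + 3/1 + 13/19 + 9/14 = 1151/266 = 4.33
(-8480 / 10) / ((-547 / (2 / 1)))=1696 / 547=3.10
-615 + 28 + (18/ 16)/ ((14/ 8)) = -8209/ 14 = -586.36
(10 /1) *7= 70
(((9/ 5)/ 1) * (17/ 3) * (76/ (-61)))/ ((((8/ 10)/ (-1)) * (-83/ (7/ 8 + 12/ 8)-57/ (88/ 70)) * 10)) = -405042/ 20471905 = -0.02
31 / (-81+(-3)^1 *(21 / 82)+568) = 2542 / 39871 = 0.06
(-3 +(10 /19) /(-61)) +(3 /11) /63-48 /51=-17957410 /4551393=-3.95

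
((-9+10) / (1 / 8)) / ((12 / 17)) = 34 / 3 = 11.33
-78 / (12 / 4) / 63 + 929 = 58501 / 63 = 928.59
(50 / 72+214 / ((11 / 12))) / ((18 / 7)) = 649061 / 7128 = 91.06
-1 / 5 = -0.20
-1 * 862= -862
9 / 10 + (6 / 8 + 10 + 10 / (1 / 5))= 1233 / 20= 61.65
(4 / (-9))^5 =-1024 / 59049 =-0.02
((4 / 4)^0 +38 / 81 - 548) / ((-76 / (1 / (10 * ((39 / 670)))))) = 12.35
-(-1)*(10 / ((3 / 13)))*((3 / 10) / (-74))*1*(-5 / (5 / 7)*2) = 91 / 37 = 2.46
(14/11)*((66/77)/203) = 12/2233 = 0.01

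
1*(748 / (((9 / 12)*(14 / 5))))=7480 / 21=356.19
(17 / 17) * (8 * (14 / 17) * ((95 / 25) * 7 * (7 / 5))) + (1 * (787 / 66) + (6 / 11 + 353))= 17133377 / 28050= 610.82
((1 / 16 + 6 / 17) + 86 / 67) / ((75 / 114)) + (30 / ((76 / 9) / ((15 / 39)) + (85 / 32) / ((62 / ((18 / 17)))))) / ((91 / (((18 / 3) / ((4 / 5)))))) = 54865897452267 / 20359171905800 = 2.69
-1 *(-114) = 114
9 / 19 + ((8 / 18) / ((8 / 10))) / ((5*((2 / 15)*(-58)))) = 3037 / 6612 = 0.46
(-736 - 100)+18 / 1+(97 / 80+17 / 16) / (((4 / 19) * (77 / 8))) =-179713 / 220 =-816.88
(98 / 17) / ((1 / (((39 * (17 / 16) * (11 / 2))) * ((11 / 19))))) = 231231 / 304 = 760.63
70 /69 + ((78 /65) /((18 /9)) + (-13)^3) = -2195.39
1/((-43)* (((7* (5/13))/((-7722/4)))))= 50193/3010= 16.68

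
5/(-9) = -5/9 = -0.56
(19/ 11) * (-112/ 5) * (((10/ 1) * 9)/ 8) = -4788/ 11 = -435.27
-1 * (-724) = 724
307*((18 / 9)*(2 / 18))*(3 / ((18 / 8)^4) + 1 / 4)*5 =4928885 / 39366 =125.21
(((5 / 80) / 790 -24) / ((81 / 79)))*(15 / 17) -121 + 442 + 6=4499617 / 14688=306.35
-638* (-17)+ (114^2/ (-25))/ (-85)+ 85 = 23241371/ 2125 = 10937.12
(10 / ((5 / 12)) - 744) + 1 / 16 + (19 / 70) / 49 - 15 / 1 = -20166533 / 27440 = -734.93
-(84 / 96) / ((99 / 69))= -0.61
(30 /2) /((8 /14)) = 105 /4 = 26.25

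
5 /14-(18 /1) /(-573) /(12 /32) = 1179 /2674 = 0.44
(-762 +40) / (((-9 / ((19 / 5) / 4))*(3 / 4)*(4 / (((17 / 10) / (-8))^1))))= -116603 / 21600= -5.40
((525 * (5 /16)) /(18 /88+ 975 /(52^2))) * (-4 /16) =-125125 /1724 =-72.58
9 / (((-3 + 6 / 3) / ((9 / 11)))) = -81 / 11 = -7.36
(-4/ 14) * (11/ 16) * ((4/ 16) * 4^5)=-352/ 7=-50.29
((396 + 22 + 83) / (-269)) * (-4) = 2004 / 269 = 7.45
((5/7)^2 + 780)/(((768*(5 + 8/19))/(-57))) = -13806445/1292032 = -10.69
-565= -565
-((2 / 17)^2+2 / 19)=-654 / 5491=-0.12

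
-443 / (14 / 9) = -3987 / 14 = -284.79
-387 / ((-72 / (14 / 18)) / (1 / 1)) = 301 / 72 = 4.18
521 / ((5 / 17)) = 8857 / 5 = 1771.40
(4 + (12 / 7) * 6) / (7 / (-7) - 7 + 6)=-50 / 7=-7.14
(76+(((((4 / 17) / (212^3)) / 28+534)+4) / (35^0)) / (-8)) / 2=4.37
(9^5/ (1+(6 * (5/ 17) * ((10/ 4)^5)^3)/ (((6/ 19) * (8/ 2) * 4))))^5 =40379127532336257408461203894662719357537787855631521153024/ 204821257129307384434569190800670532449777911190233802234782851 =0.00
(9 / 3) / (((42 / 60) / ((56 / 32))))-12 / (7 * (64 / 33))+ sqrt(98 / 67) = 7.83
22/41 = 0.54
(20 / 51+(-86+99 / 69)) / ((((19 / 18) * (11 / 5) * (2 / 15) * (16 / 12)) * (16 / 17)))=-66646125 / 307648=-216.63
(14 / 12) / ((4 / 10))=35 / 12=2.92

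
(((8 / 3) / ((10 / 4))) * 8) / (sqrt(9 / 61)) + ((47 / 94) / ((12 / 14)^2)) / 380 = 49 / 27360 + 128 * sqrt(61) / 45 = 22.22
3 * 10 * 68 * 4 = 8160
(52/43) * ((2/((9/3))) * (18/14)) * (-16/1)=-4992/301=-16.58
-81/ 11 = -7.36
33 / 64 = 0.52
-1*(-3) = 3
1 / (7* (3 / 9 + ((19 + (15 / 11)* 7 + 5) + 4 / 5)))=165 / 40054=0.00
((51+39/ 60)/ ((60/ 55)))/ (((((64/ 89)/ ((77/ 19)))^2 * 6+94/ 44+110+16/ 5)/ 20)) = 2668237445335/ 325529029278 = 8.20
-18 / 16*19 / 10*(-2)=171 / 40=4.28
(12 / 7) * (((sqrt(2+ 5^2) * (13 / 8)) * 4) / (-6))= -39 * sqrt(3) / 7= -9.65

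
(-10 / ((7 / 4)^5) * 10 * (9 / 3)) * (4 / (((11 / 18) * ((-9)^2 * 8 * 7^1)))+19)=-1348403200 / 3882417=-347.31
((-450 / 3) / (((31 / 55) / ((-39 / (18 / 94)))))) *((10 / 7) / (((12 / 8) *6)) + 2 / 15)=30916600 / 1953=15830.31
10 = 10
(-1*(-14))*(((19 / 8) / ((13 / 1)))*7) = 931 / 52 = 17.90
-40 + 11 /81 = -39.86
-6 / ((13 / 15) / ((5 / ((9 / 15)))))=-750 / 13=-57.69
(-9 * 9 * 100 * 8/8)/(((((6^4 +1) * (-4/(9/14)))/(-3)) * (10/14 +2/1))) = -54675/49286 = -1.11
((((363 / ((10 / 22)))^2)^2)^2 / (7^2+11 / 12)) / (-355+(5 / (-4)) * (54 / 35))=-10856848142443587713923937318568 / 1169219921875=-9285548372314067755.39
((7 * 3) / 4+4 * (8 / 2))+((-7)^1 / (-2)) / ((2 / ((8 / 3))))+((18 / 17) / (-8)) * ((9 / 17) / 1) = 22409 / 867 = 25.85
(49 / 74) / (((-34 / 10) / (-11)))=2695 / 1258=2.14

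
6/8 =3/4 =0.75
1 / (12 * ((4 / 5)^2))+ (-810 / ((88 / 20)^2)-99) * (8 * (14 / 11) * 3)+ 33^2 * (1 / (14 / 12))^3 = -3616.07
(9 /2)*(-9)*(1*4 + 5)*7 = -5103 /2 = -2551.50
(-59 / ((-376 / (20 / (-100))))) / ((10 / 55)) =-649 / 3760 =-0.17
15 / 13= 1.15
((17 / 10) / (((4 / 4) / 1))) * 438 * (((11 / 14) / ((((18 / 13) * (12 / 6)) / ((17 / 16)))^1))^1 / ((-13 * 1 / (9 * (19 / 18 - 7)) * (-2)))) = -24831169 / 53760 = -461.89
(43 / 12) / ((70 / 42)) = 43 / 20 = 2.15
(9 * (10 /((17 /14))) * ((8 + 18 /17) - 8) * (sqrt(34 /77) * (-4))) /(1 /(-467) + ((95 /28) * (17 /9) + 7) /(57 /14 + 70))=-6645447360 * sqrt(2618) /291594149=-1166.09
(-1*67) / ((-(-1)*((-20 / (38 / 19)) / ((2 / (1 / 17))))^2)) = -19363 / 25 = -774.52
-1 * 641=-641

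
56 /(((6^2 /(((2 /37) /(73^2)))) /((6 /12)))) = 14 /1774557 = 0.00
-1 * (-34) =34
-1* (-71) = 71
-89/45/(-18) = 89/810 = 0.11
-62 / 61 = -1.02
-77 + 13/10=-757/10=-75.70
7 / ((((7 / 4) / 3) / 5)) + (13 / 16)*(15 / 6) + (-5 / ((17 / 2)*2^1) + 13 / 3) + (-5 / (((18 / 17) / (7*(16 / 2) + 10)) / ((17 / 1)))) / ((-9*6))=7234769 / 44064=164.19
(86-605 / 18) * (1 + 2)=943 / 6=157.17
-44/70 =-22/35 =-0.63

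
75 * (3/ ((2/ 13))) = 1462.50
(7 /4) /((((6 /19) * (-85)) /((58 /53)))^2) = 2125207 /730620900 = 0.00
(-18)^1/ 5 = -18/ 5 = -3.60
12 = 12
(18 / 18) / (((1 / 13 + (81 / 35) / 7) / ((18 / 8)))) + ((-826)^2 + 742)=683023.52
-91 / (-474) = 91 / 474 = 0.19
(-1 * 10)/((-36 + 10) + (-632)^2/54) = -27/19901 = -0.00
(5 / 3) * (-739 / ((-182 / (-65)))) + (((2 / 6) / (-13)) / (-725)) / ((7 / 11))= -174126853 / 395850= -439.88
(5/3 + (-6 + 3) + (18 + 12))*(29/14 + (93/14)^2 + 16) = 1783.04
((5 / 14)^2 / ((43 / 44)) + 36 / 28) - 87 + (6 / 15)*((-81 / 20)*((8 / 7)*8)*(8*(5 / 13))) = -17962661 / 136955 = -131.16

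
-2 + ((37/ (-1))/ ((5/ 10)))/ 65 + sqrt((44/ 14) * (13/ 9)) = -204/ 65 + sqrt(2002)/ 21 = -1.01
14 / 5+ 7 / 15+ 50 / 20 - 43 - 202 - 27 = -7987 / 30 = -266.23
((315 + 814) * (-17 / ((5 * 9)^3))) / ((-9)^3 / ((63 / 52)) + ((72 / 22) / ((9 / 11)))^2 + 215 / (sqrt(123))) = 40439651 * sqrt(123) / 37641276669375 + 903376124 / 2509418444625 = 0.00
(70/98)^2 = 0.51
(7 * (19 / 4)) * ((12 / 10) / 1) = 399 / 10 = 39.90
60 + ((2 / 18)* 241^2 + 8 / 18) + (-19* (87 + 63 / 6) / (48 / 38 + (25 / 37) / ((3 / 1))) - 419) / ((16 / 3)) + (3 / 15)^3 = 700846800407 / 113004000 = 6201.96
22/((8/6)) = 33/2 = 16.50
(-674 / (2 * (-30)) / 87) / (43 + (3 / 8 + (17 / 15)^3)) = 101100 / 35102441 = 0.00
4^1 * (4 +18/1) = 88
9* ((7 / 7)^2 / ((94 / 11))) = 99 / 94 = 1.05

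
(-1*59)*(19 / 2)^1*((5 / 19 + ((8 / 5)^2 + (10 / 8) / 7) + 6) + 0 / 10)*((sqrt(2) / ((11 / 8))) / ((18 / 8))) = -28254628*sqrt(2) / 17325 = -2306.38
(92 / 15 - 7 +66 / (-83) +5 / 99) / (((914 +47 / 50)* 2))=-331010 / 375903099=-0.00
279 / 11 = 25.36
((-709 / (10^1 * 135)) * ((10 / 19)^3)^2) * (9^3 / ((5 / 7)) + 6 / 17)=-11.40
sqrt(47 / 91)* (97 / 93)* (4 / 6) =194* sqrt(4277) / 25389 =0.50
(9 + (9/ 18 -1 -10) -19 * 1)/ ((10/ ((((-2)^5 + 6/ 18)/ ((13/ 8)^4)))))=797696/ 85683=9.31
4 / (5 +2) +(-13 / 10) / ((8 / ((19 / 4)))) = -449 / 2240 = -0.20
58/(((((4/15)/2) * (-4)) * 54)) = -2.01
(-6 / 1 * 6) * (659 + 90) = -26964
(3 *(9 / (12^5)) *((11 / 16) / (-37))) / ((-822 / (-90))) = -55 / 249151488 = -0.00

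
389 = 389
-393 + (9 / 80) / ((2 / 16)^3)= -1677 / 5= -335.40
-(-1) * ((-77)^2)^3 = 208422380089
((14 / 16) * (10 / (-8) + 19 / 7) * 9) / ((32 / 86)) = 15867 / 512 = 30.99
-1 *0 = 0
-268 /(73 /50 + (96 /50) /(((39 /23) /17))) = -174200 /13461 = -12.94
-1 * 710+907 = 197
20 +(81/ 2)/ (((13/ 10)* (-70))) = 3559/ 182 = 19.55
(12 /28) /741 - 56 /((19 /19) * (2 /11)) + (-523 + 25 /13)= -1433473 /1729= -829.08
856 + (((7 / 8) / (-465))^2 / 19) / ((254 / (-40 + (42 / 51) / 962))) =467456238134194223 / 546093736156800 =856.00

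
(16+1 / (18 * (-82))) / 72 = 23615 / 106272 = 0.22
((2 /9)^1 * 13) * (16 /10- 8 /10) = 104 /45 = 2.31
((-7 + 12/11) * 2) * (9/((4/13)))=-7605/22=-345.68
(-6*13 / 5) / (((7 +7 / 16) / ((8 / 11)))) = -9984 / 6545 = -1.53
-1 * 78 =-78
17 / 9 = 1.89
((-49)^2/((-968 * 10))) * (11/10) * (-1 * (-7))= -16807/8800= -1.91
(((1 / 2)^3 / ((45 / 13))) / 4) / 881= 13 / 1268640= 0.00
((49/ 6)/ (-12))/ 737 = -49/ 53064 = -0.00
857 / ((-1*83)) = -857 / 83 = -10.33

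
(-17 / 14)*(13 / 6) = -221 / 84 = -2.63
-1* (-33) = 33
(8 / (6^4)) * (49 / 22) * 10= 245 / 1782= 0.14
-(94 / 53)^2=-8836 / 2809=-3.15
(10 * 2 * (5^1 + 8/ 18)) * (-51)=-16660/ 3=-5553.33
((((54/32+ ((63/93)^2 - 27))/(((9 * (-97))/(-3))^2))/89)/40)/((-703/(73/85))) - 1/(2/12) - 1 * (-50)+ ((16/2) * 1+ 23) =2308194229517739653/30775923060195200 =75.00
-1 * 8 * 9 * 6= -432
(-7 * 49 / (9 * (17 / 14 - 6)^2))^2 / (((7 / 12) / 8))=20661046784 / 544080267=37.97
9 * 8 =72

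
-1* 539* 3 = -1617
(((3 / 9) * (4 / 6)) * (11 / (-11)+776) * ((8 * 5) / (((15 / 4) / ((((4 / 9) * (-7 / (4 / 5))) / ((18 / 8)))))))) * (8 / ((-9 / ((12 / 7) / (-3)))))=-31744000 / 19683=-1612.76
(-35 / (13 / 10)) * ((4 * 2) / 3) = -2800 / 39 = -71.79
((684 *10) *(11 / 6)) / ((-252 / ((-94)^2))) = -9233620 / 21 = -439696.19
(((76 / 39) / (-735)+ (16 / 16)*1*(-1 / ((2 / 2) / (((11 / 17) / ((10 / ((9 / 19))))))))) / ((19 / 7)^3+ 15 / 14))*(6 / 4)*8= -17266564 / 910322205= -0.02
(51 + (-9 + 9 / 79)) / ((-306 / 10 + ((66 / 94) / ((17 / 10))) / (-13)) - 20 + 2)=-57595915 / 66509863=-0.87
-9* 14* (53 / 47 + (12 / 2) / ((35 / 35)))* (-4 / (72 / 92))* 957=206463180 / 47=4392833.62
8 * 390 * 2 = 6240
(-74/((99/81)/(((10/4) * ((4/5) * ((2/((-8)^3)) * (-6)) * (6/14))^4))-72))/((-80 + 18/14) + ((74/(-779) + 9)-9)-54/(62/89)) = 6479427087/1604894218008072368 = 0.00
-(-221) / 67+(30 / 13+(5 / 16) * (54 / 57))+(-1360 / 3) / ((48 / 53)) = -589393261 / 1191528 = -494.65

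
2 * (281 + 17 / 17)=564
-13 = -13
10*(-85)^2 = 72250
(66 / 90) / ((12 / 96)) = 5.87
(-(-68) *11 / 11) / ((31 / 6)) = 408 / 31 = 13.16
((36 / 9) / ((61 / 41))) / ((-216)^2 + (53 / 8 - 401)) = 1312 / 22575673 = 0.00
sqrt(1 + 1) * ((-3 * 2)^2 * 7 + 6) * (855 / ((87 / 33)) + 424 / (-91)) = 217638222 * sqrt(2) / 2639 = 116630.13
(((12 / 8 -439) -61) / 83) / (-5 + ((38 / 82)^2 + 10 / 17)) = 1.43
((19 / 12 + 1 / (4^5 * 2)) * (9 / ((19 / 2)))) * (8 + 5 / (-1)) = 87579 / 19456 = 4.50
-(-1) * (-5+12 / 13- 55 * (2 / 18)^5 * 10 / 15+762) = 1745427961 / 2302911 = 757.92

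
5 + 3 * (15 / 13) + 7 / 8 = 971 / 104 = 9.34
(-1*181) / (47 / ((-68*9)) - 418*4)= 110772 / 1023311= 0.11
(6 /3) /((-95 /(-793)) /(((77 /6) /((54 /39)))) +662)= 793793 /262750613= 0.00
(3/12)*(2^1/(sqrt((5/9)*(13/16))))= 6*sqrt(65)/65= 0.74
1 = 1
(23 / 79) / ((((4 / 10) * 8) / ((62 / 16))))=3565 / 10112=0.35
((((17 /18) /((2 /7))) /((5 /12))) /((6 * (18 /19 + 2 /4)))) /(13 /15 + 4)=2261 /12045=0.19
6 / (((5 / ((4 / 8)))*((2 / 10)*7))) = 3 / 7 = 0.43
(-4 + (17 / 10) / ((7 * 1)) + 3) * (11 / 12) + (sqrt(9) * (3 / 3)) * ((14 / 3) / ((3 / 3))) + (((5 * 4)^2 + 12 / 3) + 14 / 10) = 418.71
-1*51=-51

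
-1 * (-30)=30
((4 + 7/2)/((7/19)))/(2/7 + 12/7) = 285/28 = 10.18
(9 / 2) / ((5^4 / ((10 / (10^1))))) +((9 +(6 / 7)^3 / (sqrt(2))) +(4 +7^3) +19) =108 * sqrt(2) / 343 +468759 / 1250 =375.45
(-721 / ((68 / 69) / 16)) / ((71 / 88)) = -17511648 / 1207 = -14508.41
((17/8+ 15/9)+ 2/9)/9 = 289/648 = 0.45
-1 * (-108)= 108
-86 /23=-3.74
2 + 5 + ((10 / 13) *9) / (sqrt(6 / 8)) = 7 + 60 *sqrt(3) / 13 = 14.99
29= 29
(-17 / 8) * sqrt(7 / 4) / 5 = -17 * sqrt(7) / 80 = -0.56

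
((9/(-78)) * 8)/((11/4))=-0.34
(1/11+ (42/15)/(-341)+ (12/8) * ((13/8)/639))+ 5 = 29555893/5810640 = 5.09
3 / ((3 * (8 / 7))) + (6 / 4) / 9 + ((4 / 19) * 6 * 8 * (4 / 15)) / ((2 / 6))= 20807 / 2280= 9.13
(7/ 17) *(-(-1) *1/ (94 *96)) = 7/ 153408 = 0.00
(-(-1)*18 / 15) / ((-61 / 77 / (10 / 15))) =-308 / 305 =-1.01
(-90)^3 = -729000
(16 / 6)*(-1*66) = -176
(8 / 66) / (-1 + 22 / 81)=-108 / 649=-0.17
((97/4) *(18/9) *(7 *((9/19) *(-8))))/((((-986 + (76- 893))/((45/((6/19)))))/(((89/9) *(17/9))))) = 10273270/5409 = 1899.29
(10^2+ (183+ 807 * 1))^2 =1188100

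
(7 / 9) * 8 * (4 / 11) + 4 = 620 / 99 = 6.26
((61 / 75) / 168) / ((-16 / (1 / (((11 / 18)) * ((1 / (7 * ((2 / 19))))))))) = -61 / 167200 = -0.00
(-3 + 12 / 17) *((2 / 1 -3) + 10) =-20.65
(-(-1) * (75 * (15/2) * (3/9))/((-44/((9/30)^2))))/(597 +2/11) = -0.00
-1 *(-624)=624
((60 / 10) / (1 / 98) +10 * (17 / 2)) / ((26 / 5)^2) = 16825 / 676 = 24.89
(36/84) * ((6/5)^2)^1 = 108/175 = 0.62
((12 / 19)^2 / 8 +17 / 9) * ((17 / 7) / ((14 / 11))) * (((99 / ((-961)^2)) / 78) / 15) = 0.00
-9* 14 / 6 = -21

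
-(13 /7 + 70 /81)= -2.72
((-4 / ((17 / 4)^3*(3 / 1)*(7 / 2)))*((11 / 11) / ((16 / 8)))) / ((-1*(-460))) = -64 / 11864895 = -0.00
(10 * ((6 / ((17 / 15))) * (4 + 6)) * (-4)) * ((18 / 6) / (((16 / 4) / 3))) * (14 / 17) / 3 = -378000 / 289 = -1307.96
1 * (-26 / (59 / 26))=-676 / 59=-11.46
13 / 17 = 0.76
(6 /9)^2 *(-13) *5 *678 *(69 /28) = -337870 /7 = -48267.14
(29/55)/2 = 29/110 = 0.26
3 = 3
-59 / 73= -0.81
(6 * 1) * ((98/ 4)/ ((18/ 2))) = 49/ 3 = 16.33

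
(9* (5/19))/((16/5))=225/304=0.74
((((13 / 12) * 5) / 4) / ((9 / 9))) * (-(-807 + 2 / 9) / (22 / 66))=3277.53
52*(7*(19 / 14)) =494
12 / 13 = 0.92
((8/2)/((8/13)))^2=169/4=42.25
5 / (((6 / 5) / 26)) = 325 / 3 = 108.33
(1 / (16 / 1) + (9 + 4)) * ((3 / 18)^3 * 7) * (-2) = -1463 / 1728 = -0.85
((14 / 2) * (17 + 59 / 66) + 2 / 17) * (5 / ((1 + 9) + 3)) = 703355 / 14586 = 48.22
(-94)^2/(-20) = -2209/5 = -441.80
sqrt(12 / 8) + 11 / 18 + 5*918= sqrt(6) / 2 + 82631 / 18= 4591.84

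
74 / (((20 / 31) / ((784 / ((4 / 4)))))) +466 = 451954 / 5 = 90390.80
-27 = -27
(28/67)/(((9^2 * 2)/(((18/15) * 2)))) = 0.01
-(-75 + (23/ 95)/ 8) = 56977/ 760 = 74.97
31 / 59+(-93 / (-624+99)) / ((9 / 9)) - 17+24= 79529 / 10325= 7.70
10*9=90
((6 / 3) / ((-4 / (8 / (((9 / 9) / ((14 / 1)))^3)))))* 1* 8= -87808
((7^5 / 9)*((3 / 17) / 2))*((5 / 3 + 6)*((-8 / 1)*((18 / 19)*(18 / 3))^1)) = -18554928 / 323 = -57445.60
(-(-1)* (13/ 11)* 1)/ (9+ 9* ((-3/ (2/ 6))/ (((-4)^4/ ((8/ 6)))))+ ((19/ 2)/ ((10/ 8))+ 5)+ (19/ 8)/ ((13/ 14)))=54080/ 1086151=0.05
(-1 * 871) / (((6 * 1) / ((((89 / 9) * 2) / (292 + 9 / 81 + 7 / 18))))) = -11926 / 1215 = -9.82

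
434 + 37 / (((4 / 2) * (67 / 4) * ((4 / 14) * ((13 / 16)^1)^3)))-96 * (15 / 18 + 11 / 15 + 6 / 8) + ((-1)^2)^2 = 161776857 / 735995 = 219.81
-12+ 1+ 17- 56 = -50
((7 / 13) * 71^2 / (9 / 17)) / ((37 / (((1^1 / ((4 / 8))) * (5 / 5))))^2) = 2399516 / 160173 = 14.98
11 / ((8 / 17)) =187 / 8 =23.38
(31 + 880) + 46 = 957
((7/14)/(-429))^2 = 0.00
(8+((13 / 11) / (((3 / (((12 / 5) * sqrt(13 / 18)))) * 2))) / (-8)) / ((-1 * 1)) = -8+13 * sqrt(26) / 1320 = -7.95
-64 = -64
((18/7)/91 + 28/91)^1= 214/637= 0.34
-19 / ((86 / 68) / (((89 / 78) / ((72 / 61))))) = -1753567 / 120744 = -14.52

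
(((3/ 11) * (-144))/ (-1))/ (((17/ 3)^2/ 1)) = 3888/ 3179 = 1.22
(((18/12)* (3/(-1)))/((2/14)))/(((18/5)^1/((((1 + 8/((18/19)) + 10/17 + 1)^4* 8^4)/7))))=-75856710.70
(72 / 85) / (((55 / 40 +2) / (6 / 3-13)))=-704 / 255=-2.76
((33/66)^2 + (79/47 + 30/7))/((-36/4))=-909/1316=-0.69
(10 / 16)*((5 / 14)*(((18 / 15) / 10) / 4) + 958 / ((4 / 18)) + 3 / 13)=2694.53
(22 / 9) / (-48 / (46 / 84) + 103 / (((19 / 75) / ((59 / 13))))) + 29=2606176835 / 89863857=29.00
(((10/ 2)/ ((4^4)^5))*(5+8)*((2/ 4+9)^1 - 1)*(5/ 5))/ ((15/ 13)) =2873/ 6597069766656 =0.00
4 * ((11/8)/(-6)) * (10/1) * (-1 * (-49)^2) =132055/6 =22009.17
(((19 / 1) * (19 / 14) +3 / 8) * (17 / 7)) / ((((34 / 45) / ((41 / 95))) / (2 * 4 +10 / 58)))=128118645 / 431984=296.58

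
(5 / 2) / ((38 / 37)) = 185 / 76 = 2.43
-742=-742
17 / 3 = 5.67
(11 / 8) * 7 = 77 / 8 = 9.62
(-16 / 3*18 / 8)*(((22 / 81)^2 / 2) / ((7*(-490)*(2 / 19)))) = 4598 / 3750705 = 0.00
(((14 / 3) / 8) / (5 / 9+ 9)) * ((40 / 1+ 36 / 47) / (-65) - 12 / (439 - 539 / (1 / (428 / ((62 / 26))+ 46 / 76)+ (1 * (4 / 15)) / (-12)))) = -269193390333 / 7026932441360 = -0.04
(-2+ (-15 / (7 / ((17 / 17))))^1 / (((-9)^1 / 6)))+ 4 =24 / 7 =3.43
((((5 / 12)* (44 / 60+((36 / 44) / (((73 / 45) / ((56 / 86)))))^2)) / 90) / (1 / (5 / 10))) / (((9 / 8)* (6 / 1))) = 15043704251 / 52149095525340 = 0.00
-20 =-20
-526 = -526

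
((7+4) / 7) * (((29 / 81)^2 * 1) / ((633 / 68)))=629068 / 29071791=0.02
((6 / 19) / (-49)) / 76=-3 / 35378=-0.00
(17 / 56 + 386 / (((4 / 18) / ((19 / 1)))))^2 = 3415787794225 / 3136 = 1089218046.63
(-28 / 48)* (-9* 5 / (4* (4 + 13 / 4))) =105 / 116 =0.91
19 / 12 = 1.58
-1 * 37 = -37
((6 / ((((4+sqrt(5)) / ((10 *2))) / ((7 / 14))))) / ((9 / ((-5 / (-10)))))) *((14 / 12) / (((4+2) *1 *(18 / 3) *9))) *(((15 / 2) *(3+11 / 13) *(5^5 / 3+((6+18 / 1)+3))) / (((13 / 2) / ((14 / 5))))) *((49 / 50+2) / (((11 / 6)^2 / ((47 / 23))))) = 44005171280 / 419061357- 11001292820 *sqrt(5) / 419061357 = 46.31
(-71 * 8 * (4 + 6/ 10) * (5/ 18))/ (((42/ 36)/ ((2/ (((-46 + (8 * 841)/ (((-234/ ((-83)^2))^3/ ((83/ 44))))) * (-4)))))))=-153438796368/ 159749954867587133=-0.00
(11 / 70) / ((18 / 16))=44 / 315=0.14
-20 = -20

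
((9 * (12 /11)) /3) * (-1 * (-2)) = 6.55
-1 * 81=-81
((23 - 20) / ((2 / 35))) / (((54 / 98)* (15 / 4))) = 686 / 27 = 25.41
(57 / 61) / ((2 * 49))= 57 / 5978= 0.01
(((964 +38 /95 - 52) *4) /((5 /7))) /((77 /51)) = 930648 /275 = 3384.17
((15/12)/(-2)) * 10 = -25/4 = -6.25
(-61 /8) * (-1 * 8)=61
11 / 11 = 1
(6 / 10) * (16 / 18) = 8 / 15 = 0.53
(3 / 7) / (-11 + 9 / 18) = -2 / 49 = -0.04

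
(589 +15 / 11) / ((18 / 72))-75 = 25151 / 11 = 2286.45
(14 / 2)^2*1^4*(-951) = -46599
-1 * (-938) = 938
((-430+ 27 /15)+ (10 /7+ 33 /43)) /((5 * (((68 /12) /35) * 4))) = -480852 /3655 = -131.56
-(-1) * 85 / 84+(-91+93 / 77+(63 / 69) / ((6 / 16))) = -262145 / 3036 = -86.35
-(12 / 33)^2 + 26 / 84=901 / 5082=0.18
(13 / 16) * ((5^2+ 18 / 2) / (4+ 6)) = 221 / 80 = 2.76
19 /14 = 1.36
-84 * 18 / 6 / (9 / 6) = -168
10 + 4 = 14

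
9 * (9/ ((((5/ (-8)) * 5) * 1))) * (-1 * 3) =1944/ 25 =77.76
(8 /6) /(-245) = -4 /735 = -0.01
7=7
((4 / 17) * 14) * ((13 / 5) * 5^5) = 455000 / 17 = 26764.71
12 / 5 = 2.40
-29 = -29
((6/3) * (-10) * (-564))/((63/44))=165440/21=7878.10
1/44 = 0.02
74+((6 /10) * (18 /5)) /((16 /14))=7589 /100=75.89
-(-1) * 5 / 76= 0.07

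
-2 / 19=-0.11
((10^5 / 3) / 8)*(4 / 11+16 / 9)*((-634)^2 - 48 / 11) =3586437159.47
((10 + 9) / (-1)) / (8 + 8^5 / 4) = -19 / 8200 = -0.00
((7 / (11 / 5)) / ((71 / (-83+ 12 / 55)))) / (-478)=31871 / 4106498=0.01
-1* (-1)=1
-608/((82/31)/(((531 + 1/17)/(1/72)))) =-6125750784/697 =-8788738.57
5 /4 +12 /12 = 9 /4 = 2.25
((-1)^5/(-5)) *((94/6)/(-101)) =-47/1515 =-0.03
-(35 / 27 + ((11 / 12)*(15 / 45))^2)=-1801 / 1296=-1.39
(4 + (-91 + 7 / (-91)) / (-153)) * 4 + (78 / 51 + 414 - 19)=825257 / 1989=414.91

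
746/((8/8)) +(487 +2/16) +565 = 14385/8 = 1798.12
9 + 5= 14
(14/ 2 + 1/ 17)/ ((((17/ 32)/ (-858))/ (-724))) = 2385377280/ 289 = 8253900.62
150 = 150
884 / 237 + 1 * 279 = 67007 / 237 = 282.73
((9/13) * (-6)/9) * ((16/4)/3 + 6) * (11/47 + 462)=-955900/611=-1564.48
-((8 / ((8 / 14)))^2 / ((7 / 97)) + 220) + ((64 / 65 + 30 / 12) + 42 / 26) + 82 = -28489 / 10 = -2848.90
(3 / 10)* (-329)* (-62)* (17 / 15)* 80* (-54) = -149802912 / 5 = -29960582.40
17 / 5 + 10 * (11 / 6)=326 / 15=21.73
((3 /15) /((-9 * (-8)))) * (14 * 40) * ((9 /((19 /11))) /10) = 77 /95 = 0.81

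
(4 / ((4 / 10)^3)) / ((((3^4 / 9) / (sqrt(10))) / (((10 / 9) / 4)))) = 625* sqrt(10) / 324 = 6.10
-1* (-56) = 56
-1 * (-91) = 91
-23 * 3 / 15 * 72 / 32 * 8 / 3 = -27.60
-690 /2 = -345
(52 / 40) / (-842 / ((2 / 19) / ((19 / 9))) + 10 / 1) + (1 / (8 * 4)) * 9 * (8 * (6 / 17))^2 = 984219867 / 438964990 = 2.24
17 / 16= 1.06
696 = 696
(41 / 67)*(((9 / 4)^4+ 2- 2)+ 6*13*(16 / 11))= 16058019 / 188672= 85.11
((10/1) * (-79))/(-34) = 395/17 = 23.24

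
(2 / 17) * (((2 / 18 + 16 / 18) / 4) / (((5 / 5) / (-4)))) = -2 / 17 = -0.12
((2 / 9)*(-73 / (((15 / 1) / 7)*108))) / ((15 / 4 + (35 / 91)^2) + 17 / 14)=-1209026 / 88176195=-0.01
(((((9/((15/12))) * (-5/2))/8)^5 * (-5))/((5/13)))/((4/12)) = 2302911/1024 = 2248.94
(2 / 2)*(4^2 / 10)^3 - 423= -52363 / 125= -418.90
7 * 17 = 119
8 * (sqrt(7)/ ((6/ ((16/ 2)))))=32 * sqrt(7)/ 3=28.22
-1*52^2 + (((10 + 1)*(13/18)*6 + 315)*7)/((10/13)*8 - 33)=-2930096/1047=-2798.56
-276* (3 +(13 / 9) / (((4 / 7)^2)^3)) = -12278.86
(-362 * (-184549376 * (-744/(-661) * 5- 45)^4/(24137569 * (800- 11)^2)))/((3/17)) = 60542.23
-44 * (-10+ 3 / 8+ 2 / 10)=4147 / 10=414.70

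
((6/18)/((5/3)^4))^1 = 27/625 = 0.04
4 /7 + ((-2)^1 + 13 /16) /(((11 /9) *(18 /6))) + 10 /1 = 12625 /1232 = 10.25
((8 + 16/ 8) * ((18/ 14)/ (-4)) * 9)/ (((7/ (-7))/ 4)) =810/ 7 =115.71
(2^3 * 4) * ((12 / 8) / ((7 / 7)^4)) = 48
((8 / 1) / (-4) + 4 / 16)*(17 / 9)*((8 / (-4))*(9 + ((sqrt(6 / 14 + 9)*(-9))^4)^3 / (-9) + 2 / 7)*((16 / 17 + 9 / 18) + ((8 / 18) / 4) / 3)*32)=-28157951187423933720953384 / 4084101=-6894528609215083985.67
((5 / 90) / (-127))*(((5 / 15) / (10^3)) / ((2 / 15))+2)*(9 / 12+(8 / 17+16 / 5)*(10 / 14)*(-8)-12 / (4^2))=6942 / 377825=0.02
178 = 178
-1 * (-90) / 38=45 / 19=2.37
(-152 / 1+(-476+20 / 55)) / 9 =-6904 / 99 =-69.74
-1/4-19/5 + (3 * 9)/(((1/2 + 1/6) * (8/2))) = 243/40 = 6.08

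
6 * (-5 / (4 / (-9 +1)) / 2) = 30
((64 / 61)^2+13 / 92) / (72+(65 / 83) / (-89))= 3140989335 / 182051815268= 0.02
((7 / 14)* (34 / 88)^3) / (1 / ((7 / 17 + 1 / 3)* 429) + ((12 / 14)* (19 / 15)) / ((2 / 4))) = 42472885 / 3202755776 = 0.01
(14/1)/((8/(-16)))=-28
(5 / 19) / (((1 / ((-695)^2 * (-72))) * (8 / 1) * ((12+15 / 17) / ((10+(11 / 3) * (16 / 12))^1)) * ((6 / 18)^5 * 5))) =-89126806950 / 1387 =-64258692.83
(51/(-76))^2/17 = 153/5776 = 0.03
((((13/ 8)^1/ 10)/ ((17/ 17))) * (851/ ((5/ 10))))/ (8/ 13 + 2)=105.75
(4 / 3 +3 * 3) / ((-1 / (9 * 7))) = -651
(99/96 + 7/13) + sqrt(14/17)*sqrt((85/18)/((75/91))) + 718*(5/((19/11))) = 7*sqrt(195)/45 + 16440247/7904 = 2082.16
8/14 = 4/7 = 0.57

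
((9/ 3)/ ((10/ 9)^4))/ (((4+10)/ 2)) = 19683/ 70000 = 0.28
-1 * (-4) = 4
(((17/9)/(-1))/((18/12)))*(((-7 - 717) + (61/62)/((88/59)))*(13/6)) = 96909605/49104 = 1973.56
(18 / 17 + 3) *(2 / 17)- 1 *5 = -1307 / 289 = -4.52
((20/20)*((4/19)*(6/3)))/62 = 0.01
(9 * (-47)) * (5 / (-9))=235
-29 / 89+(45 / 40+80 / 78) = 50671 / 27768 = 1.82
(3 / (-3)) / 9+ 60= 539 / 9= 59.89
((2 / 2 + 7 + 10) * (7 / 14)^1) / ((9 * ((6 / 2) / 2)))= 2 / 3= 0.67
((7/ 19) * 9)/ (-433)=-0.01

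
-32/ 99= -0.32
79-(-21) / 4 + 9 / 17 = 5765 / 68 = 84.78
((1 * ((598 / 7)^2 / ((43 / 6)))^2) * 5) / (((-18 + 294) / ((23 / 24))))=79925388010 / 4439449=18003.45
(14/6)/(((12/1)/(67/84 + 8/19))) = 1945/8208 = 0.24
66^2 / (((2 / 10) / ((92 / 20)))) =100188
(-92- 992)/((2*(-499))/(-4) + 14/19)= -41192/9509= -4.33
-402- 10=-412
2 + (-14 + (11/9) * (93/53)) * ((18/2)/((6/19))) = -335.88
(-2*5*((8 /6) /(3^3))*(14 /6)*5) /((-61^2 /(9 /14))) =100 /100467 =0.00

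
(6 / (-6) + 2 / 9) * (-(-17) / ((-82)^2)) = -119 / 60516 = -0.00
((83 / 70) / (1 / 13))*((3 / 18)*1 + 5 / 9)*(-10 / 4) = -27.83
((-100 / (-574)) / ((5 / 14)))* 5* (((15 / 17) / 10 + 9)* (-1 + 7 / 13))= -92700 / 9061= -10.23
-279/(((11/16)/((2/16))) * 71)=-558/781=-0.71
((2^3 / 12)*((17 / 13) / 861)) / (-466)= -17 / 7823907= -0.00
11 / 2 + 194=399 / 2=199.50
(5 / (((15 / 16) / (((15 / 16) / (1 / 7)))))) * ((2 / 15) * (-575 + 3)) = -8008 / 3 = -2669.33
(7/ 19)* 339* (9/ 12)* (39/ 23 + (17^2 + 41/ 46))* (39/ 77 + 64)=67754951307/ 38456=1761882.45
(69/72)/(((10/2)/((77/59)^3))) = 10500259/24645480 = 0.43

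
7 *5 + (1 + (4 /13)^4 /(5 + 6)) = 11310412 /314171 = 36.00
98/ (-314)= -49/ 157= -0.31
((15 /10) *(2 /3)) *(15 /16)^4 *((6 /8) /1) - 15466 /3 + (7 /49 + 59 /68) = -482315185553 /93585408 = -5153.74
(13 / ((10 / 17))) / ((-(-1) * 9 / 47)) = 10387 / 90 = 115.41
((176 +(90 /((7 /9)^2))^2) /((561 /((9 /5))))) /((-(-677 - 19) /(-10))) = -1.03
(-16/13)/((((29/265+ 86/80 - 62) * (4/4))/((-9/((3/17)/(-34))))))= 58817280/1676077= 35.09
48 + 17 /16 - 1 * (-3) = 833 /16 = 52.06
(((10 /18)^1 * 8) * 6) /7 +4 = 164 /21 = 7.81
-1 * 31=-31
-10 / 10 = -1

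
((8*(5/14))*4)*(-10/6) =-19.05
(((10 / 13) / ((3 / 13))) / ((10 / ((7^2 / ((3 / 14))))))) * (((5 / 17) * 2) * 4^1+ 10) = 48020 / 51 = 941.57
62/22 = 31/11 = 2.82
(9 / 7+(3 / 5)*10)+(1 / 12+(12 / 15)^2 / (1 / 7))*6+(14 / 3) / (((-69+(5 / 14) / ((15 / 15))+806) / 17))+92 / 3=709313677 / 10839150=65.44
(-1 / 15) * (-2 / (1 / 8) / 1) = 1.07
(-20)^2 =400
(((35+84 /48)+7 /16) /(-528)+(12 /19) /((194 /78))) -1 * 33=-510941833 /15569664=-32.82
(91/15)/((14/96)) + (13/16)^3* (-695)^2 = 5306881593/20480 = 259125.08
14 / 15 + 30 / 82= 799 / 615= 1.30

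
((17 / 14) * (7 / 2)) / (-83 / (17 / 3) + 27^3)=289 / 1337448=0.00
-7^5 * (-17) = 285719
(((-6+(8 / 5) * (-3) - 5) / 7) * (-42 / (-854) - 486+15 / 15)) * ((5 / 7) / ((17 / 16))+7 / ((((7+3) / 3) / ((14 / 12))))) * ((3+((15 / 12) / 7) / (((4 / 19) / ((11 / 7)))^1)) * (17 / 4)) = 4213756122189 / 66953600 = 62935.47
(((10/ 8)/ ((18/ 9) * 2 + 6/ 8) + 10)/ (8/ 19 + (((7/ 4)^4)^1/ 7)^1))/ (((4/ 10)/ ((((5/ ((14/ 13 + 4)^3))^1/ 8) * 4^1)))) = 5712200/ 20520027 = 0.28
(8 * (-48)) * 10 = -3840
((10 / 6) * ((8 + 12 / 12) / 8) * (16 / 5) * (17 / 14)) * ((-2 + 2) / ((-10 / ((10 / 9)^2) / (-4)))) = 0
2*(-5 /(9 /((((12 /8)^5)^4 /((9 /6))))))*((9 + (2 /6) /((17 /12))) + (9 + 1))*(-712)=18791830818945 /557056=33734186.18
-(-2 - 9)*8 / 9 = 88 / 9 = 9.78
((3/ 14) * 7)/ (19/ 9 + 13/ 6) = 27/ 77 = 0.35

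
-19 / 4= -4.75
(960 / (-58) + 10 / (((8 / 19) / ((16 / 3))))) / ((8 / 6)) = 82.59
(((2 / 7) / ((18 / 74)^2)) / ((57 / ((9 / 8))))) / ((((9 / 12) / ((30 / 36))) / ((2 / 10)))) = 1369 / 64638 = 0.02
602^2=362404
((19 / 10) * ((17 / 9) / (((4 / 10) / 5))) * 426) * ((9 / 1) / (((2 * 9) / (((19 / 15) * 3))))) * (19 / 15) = 8278813 / 180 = 45993.41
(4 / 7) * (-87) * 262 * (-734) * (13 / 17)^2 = 11310018096 / 2023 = 5590715.82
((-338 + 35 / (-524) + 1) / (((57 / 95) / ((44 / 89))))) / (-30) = 1942853 / 209862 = 9.26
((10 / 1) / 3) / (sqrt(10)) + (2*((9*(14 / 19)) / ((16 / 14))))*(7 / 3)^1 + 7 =sqrt(10) / 3 + 1295 / 38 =35.13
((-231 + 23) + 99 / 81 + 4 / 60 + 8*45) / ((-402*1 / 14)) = -5.34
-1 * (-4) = 4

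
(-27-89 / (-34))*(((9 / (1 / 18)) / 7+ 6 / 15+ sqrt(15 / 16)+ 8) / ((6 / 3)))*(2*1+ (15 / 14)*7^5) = -4120645638 / 595-29859751*sqrt(15) / 544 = -7138040.00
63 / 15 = 21 / 5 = 4.20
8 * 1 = 8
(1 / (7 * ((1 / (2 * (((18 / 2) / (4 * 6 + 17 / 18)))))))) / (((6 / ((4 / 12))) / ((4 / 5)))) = 72 / 15715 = 0.00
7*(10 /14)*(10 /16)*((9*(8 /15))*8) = 120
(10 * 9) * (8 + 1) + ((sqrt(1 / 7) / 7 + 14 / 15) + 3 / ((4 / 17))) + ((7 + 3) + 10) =sqrt(7) / 49 + 50621 / 60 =843.74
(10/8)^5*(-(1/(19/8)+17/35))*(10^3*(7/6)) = -15703125/4864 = -3228.44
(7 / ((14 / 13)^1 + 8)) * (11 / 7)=143 / 118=1.21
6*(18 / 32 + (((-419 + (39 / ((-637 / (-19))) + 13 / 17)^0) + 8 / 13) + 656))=1435.07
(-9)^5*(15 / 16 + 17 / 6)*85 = -302822955 / 16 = -18926434.69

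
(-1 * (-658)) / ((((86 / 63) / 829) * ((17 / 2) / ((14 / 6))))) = 80185854 / 731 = 109693.37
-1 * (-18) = 18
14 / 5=2.80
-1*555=-555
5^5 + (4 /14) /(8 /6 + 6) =240628 /77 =3125.04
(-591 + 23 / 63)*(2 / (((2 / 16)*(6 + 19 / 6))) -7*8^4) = 11735021888 / 693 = 16933653.52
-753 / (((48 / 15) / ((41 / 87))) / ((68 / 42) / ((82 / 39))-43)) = 1901325 / 406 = 4683.07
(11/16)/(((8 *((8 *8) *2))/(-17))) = -187/16384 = -0.01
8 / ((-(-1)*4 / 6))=12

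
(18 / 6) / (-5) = -3 / 5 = -0.60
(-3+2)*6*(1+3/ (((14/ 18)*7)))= -456/ 49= -9.31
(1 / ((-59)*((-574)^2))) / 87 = -1 / 1691200308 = -0.00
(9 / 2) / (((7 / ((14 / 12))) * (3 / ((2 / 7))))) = 1 / 14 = 0.07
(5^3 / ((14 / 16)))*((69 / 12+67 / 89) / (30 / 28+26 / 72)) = 20835000 / 32129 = 648.48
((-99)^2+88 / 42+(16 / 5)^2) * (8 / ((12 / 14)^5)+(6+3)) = 26331877111 / 102060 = 258003.89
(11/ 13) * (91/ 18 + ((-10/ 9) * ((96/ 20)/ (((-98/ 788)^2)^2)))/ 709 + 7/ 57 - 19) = -696031021260817/ 18171886419414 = -38.30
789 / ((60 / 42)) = 5523 / 10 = 552.30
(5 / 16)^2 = 0.10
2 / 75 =0.03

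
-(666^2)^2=-196741925136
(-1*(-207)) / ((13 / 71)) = 14697 / 13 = 1130.54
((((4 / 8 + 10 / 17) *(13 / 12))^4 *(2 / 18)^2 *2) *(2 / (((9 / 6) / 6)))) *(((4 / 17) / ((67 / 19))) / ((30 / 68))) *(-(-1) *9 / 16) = 1017030334099 / 31329916439040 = 0.03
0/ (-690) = 0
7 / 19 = 0.37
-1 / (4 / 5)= -5 / 4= -1.25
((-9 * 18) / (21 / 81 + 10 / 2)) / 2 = -2187 / 142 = -15.40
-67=-67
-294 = -294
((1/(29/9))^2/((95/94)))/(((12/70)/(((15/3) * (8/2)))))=177660/15979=11.12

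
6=6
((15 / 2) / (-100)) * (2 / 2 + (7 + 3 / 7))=-177 / 280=-0.63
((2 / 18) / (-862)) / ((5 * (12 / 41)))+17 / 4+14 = 8494969 / 465480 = 18.25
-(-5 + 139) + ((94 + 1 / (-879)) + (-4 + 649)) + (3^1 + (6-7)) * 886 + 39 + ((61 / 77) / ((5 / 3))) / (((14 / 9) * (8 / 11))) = 8326206673 / 3445680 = 2416.42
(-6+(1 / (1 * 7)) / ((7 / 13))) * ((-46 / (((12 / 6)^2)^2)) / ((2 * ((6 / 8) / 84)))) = 6463 / 7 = 923.29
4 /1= 4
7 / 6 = 1.17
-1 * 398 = -398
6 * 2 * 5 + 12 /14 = 60.86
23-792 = -769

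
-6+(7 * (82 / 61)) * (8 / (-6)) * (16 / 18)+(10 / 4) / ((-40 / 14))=-237529 / 13176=-18.03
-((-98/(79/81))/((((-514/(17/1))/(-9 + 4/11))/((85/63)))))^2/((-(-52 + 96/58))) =-433802446772625/14564267635588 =-29.79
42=42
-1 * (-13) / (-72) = -13 / 72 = -0.18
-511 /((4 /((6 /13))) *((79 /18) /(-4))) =53.74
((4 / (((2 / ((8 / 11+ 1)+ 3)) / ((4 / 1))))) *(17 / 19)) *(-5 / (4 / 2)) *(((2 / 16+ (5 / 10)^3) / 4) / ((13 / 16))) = -6.51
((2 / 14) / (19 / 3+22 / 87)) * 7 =29 / 191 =0.15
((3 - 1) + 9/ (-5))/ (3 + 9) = 1/ 60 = 0.02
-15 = -15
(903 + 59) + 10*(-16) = 802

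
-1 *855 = -855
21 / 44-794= -34915 / 44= -793.52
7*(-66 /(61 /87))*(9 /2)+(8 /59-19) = -10739400 /3599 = -2984.00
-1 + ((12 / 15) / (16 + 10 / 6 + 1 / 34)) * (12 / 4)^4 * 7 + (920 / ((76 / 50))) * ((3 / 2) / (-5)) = -1416439 / 9025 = -156.95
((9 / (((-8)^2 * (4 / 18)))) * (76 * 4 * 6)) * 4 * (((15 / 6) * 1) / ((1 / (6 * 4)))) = 277020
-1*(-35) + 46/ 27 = 991/ 27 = 36.70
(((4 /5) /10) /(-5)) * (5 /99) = -2 /2475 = -0.00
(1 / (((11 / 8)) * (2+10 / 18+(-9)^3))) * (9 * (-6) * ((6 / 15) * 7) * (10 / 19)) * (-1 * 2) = -15552 / 97603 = -0.16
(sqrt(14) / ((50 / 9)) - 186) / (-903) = 62 / 301 - 3 * sqrt(14) / 15050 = 0.21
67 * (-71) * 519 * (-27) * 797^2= 42342930941769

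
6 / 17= 0.35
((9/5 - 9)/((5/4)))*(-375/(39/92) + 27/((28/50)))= 438408/91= 4817.67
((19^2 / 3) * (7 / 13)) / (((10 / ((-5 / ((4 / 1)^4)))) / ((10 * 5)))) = -63175 / 9984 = -6.33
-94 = -94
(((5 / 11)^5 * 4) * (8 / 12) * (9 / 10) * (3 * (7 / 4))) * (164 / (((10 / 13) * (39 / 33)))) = 645750 / 14641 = 44.11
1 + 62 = 63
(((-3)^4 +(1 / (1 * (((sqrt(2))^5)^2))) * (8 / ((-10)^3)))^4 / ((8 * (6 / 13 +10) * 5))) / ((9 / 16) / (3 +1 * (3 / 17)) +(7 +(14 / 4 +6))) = 429773156581620333456039 / 69675520000000000000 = 6168.21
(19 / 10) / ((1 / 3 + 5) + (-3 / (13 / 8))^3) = -125229 / 63200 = -1.98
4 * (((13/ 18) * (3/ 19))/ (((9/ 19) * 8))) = 13/ 108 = 0.12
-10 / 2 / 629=-5 / 629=-0.01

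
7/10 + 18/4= 26/5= 5.20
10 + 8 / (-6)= 26 / 3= 8.67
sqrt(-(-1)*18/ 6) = sqrt(3) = 1.73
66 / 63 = 22 / 21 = 1.05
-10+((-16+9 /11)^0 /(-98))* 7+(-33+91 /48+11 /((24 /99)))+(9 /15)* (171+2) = 181439 /1680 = 108.00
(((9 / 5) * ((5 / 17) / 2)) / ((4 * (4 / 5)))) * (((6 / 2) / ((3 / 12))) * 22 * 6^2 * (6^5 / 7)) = 103926240 / 119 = 873329.75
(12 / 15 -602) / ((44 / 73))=-997.45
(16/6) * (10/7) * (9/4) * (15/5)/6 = 30/7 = 4.29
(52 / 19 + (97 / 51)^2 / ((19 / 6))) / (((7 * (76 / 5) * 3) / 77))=0.94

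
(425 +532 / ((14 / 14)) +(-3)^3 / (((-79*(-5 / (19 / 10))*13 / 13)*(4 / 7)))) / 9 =5039003 / 47400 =106.31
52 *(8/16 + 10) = 546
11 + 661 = 672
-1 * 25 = -25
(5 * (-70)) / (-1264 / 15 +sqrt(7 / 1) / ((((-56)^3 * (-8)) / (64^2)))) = 3858750 * sqrt(7) / 26852476447 +111531252000 / 26852476447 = 4.15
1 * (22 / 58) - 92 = -2657 / 29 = -91.62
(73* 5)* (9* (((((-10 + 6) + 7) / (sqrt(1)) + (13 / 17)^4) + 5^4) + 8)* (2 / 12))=58196969115 / 167042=348397.22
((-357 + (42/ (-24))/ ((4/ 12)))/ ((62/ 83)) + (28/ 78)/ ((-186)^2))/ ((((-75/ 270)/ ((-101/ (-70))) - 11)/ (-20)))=-660855725495/ 762622692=-866.56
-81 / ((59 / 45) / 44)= -160380 / 59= -2718.31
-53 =-53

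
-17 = -17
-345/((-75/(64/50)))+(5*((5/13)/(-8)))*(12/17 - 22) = 1216249/110500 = 11.01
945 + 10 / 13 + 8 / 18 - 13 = 109186 / 117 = 933.21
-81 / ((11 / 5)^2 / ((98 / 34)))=-99225 / 2057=-48.24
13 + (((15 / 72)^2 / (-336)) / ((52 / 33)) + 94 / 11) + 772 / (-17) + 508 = 303704123167 / 627314688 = 484.13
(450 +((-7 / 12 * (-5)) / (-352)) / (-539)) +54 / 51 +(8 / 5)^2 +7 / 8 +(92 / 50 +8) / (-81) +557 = 1258221649637 / 1244073600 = 1011.37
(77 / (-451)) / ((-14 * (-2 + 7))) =1 / 410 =0.00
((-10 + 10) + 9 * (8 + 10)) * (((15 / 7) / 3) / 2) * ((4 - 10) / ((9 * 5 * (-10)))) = 27 / 35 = 0.77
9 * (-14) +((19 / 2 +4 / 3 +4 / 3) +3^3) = -521 / 6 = -86.83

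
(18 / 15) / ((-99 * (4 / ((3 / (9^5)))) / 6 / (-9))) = 1 / 120285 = 0.00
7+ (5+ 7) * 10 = 127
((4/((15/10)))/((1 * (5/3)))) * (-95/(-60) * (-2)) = -76/15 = -5.07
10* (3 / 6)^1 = 5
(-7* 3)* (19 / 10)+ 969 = 929.10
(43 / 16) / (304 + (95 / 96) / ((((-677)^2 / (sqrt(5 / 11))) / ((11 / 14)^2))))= 3197994695969965129728 / 361745260492974657094619-1274722947960 * sqrt(55) / 361745260492974657094619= 0.01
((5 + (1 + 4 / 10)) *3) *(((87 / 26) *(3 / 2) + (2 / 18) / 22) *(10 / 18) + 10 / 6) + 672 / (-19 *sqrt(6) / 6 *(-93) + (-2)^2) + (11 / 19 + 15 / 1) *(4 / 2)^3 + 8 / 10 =395808 *sqrt(6) / 1040731 + 80553225989276 / 381734927145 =211.95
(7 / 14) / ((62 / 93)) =0.75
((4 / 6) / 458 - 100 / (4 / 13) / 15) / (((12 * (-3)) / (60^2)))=1488400 / 687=2166.52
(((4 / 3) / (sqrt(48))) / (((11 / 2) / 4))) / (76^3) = sqrt(3) / 5432328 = 0.00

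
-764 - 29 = -793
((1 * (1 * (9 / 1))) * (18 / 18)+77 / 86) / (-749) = -851 / 64414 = -0.01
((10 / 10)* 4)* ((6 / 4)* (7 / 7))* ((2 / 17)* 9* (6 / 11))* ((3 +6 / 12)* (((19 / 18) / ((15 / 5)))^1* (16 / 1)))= 12768 / 187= 68.28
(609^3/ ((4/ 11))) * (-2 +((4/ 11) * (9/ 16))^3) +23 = -38315771400583/ 30976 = -1236950264.74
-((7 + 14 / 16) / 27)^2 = -49 / 576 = -0.09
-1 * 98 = -98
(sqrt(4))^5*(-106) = -3392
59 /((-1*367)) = -59 /367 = -0.16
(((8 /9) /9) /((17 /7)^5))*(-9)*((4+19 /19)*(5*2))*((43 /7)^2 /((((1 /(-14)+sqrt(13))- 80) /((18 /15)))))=19888731520*sqrt(13) /5341898174103+1592519145280 /5341898174103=0.31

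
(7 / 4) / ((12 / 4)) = 7 / 12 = 0.58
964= 964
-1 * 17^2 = -289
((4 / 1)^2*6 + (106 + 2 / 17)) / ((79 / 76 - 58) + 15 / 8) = -522272 / 142341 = -3.67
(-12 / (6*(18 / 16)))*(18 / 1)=-32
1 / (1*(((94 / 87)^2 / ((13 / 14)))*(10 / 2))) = 98397 / 618520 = 0.16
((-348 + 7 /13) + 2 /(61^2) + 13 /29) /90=-48679535 /12625353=-3.86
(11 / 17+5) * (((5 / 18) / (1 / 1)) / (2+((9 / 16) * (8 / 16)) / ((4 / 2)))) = 5120 / 6987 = 0.73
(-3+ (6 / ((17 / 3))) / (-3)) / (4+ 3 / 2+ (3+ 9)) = -114 / 595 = -0.19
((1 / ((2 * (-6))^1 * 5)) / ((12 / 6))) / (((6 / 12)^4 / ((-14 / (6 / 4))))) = 56 / 45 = 1.24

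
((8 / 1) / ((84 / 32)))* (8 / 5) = 512 / 105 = 4.88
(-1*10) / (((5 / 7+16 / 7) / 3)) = -10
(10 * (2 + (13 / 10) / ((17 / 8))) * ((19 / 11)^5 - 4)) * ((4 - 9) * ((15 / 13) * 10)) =-46924695000 / 2737867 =-17139.14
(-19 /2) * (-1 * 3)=57 /2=28.50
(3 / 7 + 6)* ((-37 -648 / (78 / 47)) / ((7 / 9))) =-2250585 / 637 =-3533.10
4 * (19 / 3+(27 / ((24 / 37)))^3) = 288510.00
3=3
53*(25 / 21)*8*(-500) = -5300000 / 21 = -252380.95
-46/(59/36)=-1656/59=-28.07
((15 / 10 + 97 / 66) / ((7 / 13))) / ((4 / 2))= 91 / 33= 2.76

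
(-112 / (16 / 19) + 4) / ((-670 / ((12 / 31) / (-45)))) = -86 / 51925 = -0.00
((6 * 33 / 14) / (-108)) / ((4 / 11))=-121 / 336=-0.36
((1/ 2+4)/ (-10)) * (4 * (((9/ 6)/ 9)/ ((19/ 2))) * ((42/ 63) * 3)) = -0.06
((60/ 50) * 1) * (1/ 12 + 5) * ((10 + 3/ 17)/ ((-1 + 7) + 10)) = 10553/ 2720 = 3.88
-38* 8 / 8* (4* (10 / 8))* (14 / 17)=-2660 / 17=-156.47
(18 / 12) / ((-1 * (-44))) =3 / 88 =0.03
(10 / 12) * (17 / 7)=85 / 42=2.02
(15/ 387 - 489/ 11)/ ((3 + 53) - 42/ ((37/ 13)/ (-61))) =-1165981/ 25100691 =-0.05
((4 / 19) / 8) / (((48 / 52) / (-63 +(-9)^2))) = 39 / 76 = 0.51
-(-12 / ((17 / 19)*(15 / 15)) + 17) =-61 / 17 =-3.59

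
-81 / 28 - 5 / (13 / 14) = -3013 / 364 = -8.28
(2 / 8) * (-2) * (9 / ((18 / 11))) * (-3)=33 / 4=8.25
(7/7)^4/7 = 1/7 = 0.14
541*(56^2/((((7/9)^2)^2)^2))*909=1354818748124736/117649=11515769348.87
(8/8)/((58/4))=2/29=0.07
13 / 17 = 0.76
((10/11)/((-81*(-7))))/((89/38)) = 380/555093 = 0.00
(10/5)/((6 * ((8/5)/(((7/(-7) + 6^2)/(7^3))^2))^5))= 30517578125/7843898946120450146304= 0.00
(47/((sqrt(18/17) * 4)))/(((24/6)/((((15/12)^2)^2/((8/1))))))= 29375 * sqrt(34)/196608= 0.87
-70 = -70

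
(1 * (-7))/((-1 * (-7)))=-1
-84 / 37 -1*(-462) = 17010 / 37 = 459.73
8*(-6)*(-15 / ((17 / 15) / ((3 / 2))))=16200 / 17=952.94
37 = 37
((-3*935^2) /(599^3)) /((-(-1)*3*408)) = -51425 /5158123176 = -0.00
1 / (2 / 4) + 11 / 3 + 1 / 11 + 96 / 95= 21218 / 3135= 6.77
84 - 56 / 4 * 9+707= 665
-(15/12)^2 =-1.56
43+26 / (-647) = 27795 / 647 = 42.96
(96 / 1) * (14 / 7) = 192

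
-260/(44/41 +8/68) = -18122/83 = -218.34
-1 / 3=-0.33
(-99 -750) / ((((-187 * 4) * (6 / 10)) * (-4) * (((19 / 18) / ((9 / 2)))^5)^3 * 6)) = -220097378.15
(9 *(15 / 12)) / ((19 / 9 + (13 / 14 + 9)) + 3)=567 / 758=0.75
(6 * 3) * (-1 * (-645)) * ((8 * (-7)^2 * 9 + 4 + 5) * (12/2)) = 246387420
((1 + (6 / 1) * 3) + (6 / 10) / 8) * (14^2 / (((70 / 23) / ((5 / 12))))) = 122843 / 240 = 511.85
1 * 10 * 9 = 90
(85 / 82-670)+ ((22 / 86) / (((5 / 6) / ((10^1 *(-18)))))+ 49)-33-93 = -2825099 / 3526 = -801.22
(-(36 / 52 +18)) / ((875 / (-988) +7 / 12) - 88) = 13851 / 65432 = 0.21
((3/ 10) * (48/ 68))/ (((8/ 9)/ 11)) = 891/ 340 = 2.62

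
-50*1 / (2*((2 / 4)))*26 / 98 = -650 / 49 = -13.27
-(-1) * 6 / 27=2 / 9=0.22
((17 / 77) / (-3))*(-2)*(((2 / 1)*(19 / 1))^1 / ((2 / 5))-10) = 2890 / 231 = 12.51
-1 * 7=-7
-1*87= -87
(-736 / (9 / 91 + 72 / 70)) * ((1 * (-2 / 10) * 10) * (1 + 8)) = 11750.18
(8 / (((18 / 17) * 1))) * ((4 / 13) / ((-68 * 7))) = -4 / 819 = -0.00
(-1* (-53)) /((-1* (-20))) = 53 /20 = 2.65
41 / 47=0.87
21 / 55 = 0.38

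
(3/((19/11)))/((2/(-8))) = -132/19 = -6.95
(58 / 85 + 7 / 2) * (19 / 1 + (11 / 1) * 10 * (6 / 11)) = 56169 / 170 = 330.41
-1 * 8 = -8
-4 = -4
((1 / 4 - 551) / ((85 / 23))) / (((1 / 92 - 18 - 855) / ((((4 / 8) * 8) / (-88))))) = -1165387 / 150189050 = -0.01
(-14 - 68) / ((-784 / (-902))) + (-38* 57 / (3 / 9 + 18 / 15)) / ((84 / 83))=-6717523 / 4508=-1490.13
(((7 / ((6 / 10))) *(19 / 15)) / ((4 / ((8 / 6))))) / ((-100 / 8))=-266 / 675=-0.39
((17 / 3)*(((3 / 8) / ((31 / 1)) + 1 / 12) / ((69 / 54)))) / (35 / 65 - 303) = -15691 / 11214064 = -0.00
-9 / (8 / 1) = -9 / 8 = -1.12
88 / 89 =0.99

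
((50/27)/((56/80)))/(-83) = -500/15687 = -0.03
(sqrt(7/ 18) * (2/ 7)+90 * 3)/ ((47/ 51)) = 293.17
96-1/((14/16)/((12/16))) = 666/7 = 95.14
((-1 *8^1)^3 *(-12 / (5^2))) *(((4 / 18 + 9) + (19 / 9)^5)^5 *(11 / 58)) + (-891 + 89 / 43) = 121806856281129951798985378261704931664 / 7460156588764501484970837525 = 16327654095.70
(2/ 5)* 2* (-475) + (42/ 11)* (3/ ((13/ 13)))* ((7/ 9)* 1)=-4082/ 11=-371.09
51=51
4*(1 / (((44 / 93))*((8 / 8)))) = 93 / 11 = 8.45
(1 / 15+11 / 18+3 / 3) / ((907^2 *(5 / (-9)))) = -151 / 41132450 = -0.00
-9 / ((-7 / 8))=72 / 7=10.29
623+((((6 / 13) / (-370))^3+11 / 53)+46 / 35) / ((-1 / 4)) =3183778461917393 / 5160825226375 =616.91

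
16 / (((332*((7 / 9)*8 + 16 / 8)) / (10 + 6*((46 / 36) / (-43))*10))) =6360 / 132053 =0.05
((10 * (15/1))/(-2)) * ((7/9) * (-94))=5483.33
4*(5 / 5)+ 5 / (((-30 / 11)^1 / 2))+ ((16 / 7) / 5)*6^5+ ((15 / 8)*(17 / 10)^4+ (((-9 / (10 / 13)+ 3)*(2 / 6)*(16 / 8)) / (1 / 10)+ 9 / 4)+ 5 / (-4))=1180615423 / 336000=3513.74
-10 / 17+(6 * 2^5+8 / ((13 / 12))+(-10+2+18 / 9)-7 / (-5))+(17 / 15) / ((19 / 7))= 12257758 / 62985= 194.61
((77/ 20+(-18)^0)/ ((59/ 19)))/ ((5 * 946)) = 1843/ 5581400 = 0.00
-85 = -85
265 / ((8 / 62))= 8215 / 4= 2053.75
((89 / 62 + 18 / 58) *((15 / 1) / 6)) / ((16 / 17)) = 266815 / 57536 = 4.64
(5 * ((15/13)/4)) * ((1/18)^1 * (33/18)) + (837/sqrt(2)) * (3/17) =275/1872 + 2511 * sqrt(2)/34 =104.59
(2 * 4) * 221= 1768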